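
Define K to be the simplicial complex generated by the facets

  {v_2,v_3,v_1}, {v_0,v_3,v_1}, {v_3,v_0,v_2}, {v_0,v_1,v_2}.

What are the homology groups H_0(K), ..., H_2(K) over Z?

Take the total order v_0 < v_1 < v_2 < v_3 on the vertex set. Then K (dimension 2) consists of the simplices:

  0-simplices (4): [v_0], [v_1], [v_2], [v_3]
  1-simplices (6): [v_0,v_1], [v_0,v_2], [v_0,v_3], [v_1,v_2], [v_1,v_3], [v_2,v_3]
  2-simplices (4): [v_0,v_1,v_2], [v_0,v_1,v_3], [v_0,v_2,v_3], [v_1,v_2,v_3]

giving chain groups C_0 ≅ Z^4, C_1 ≅ Z^6, C_2 ≅ Z^4.

The boundary map ∂_1: C_1 → C_0 maps an edge to its endpoints' difference, ∂[p,q] = q − p. For instance
  ∂[v_0,v_2] = [v_2] − [v_0].
As a 4×6 matrix over Z this has rank 3, with invariant factors (1,1,1).

Boundary ∂_2: C_2 → C_1 acts by ∂[p,q,r] = [q,r] − [p,r] + [p,q]. For instance
  ∂[v_0,v_1,v_3] = [v_1,v_3] − [v_0,v_3] + [v_0,v_1],
  ∂[v_0,v_2,v_3] = [v_2,v_3] − [v_0,v_3] + [v_0,v_2].
This gives a 6×4 integer matrix of rank 3; reducing to Smith normal form yields diagonal entries (1,1,1).

From H_k ≅ ker(∂_k) / im(∂_{k+1}) we obtain:

  H_0: rank C_0 − rank ∂_1 = 4 − 3 = 1, and the invariant factors of ∂_1 are all 1, so H_0 ≅ Z.
  H_1: rank ker ∂_1 − rank ∂_2 = (6 − 3) − 3 = 0, and the invariant factors of ∂_2 are all 1, so H_1 ≅ 0.
  H_2: rank ker ∂_2 − rank ∂_3 = (4 − 3) − 0 = 1, and there is no ∂_3, so H_2 ≅ Z.

As a check, the Euler characteristic is 4 − 6 + 4 = 2, which agrees with 1 − 0 + 1 = 2.

H_0 = Z,  H_1 = 0,  H_2 = Z.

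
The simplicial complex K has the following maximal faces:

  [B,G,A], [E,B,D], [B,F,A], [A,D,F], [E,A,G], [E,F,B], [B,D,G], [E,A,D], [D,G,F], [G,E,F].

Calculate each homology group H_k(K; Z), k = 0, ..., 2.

We work with the vertex ordering A < B < D < E < F < G. The simplices of K, each written with vertices in increasing order, are:

  0-simplices (6): A, B, D, E, F, G
  1-simplices (15): AB, AD, AE, AF, AG, BD, BE, BF, BG, DE, DF, DG, EF, EG, FG
  2-simplices (10): ABF, ABG, ADE, ADF, AEG, BDE, BDG, BEF, DFG, EFG

Hence C_0 ≅ Z^6, C_1 ≅ Z^15, C_2 ≅ Z^10.

The boundary map ∂_1: C_1 → C_0 maps an edge to its endpoints' difference, ∂[p,q] = q − p. For instance
  ∂AB = B − A.
As a 6×15 matrix over Z this has rank 5, with invariant factors (1,1,1,1,1).

Boundary ∂_2: C_2 → C_1 maps a triangle to the signed sum of its edges. For instance
  ∂BDE = DE − BE + BD,
  ∂AEG = EG − AG + AE.
The resulting 15×10 matrix has rank 10, and its Smith normal form has invariant factors (1,1,1,1,1,1,1,1,1,2).

Now H_k = ker ∂_k / im ∂_{k+1}, so:

  H_0: rank C_0 − rank ∂_1 = 6 − 5 = 1, and the invariant factors of ∂_1 are all 1, so H_0 ≅ Z.
  H_1: rank ker ∂_1 − rank ∂_2 = (15 − 5) − 10 = 0, and ∂_2 has invariant factor 2 > 1, so H_1 ≅ Z_2.
  H_2: rank ker ∂_2 − rank ∂_3 = (10 − 10) − 0 = 0, and there is no ∂_3, so H_2 ≅ 0.

(K is a triangulation of the real projective plane RP^2.)

H_0 ≅ Z,  H_1 ≅ Z_2,  H_2 = 0.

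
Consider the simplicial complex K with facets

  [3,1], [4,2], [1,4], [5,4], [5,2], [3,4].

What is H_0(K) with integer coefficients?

H_0 ≅ Z.

K has 5 vertices, 6 edges.
rank ∂_0 = 0, rank ∂_1 = 4 ⇒ b_0 = 5 − 0 − 4 = 1; all invariant factors of ∂_1 are 1 so no torsion. So H_0 = Z.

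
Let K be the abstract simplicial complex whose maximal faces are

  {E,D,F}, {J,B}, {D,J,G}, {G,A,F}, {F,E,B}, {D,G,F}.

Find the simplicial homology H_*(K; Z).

K has 7 vertices, 12 edges, 5 triangles.
rank ∂_0 = 0, rank ∂_1 = 6 ⇒ b_0 = 7 − 0 − 6 = 1; all invariant factors of ∂_1 are 1 so no torsion. So H_0 = Z.
rank ∂_1 = 6, rank ∂_2 = 5 ⇒ b_1 = 12 − 6 − 5 = 1; all invariant factors of ∂_2 are 1 so no torsion. So H_1 = Z.
rank ∂_2 = 5, rank ∂_3 = 0 ⇒ b_2 = 5 − 5 − 0 = 0. So H_2 = 0.

H_0 = Z,  H_1 = Z,  H_2 = 0.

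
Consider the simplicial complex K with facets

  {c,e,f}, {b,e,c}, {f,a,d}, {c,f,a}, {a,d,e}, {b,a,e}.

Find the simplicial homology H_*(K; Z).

H_0 ≅ Z,  H_1 ≅ Z,  H_2 = 0.

K has 6 vertices, 12 edges, 6 triangles.
rank ∂_0 = 0, rank ∂_1 = 5 ⇒ b_0 = 6 − 0 − 5 = 1; all invariant factors of ∂_1 are 1 so no torsion. So H_0 = Z.
rank ∂_1 = 5, rank ∂_2 = 6 ⇒ b_1 = 12 − 5 − 6 = 1; all invariant factors of ∂_2 are 1 so no torsion. So H_1 = Z.
rank ∂_2 = 6, rank ∂_3 = 0 ⇒ b_2 = 6 − 6 − 0 = 0. So H_2 = 0.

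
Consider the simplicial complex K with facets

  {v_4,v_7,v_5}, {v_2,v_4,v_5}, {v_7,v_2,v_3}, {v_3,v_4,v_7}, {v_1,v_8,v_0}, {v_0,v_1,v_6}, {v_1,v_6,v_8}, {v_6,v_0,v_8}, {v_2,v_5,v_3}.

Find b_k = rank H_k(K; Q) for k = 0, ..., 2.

Take the total order v_0 < v_1 < v_2 < v_3 < v_4 < v_5 < v_6 < v_7 < v_8 on the vertex set. Then K (dimension 2) consists of the simplices:

  0-simplices (9): [v_0], [v_1], [v_2], [v_3], [v_4], [v_5], [v_6], [v_7], [v_8]
  1-simplices (16): (16 of them)
  2-simplices (9): [v_0,v_1,v_6], [v_0,v_1,v_8], [v_0,v_6,v_8], [v_1,v_6,v_8], [v_2,v_3,v_5], [v_2,v_3,v_7], [v_2,v_4,v_5], [v_3,v_4,v_7], [v_4,v_5,v_7]

Hence C_0 ≅ Z^9, C_1 ≅ Z^16, C_2 ≅ Z^9.

Boundary ∂_1: C_1 → C_0 sends each edge [p,q] (with p < q) to q − p.
As a 9×16 matrix over Z this has rank 7, with invariant factors (1,1,1,1,1,1,1).

Boundary ∂_2: C_2 → C_1 acts by ∂[p,q,r] = [q,r] − [p,r] + [p,q]. For instance
  ∂[v_0,v_1,v_8] = [v_1,v_8] − [v_0,v_8] + [v_0,v_1],
  ∂[v_0,v_6,v_8] = [v_6,v_8] − [v_0,v_8] + [v_0,v_6].
The resulting 16×9 matrix has rank 8, and its Smith normal form has invariant factors (1,1,1,1,1,1,1,1).

Now H_k = ker ∂_k / im ∂_{k+1}, so:

  H_0: rank C_0 − rank ∂_1 = 9 − 7 = 2, and the invariant factors of ∂_1 are all 1, so H_0 ≅ Z^2.
  H_1: rank ker ∂_1 − rank ∂_2 = (16 − 7) − 8 = 1, and the invariant factors of ∂_2 are all 1, so H_1 ≅ Z.
  H_2: rank ker ∂_2 − rank ∂_3 = (9 − 8) − 0 = 1, and there is no ∂_3, so H_2 ≅ Z.

(K is a triangulation of the disjoint union of the Möbius band and the 2-sphere S^2.)

Hence the Betti numbers are b_0 = 2, b_1 = 1, b_2 = 1.

b_0 = 2, b_1 = 1, b_2 = 1.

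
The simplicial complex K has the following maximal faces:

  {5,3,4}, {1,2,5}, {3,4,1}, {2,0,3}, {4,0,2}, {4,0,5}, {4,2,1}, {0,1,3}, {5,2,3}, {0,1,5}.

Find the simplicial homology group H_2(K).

H_2 = 0.

Order the vertices as 0 < 1 < 2 < 3 < 4 < 5. Listing each simplex with vertices in this order, K has dimension 2 with simplices:

  0-simplices (6): [0], [1], [2], [3], [4], [5]
  1-simplices (15): [0,1], [0,2], [0,3], [0,4], [0,5], [1,2], [1,3], [1,4], [1,5], [2,3], [2,4], [2,5], [3,4], [3,5], [4,5]
  2-simplices (10): [0,1,3], [0,1,5], [0,2,3], [0,2,4], [0,4,5], [1,2,4], [1,2,5], [1,3,4], [2,3,5], [3,4,5]

giving chain groups C_0 ≅ Z^6, C_1 ≅ Z^15, C_2 ≅ Z^10.

Boundary ∂_1: C_1 → C_0 is given by ∂[p,q] = [q] − [p].
The resulting 6×15 matrix has rank 5, and its Smith normal form has invariant factors (1,1,1,1,1).

The boundary map ∂_2: C_2 → C_1 sends each 2-simplex [p,q,r] to [q,r] − [p,r] + [p,q]. For instance
  ∂[1,3,4] = [3,4] − [1,4] + [1,3],
  ∂[1,2,5] = [2,5] − [1,5] + [1,2].
The resulting 15×10 matrix has rank 10, and its Smith normal form has invariant factors (1,1,1,1,1,1,1,1,1,2).

From H_k ≅ ker(∂_k) / im(∂_{k+1}) we obtain:

  H_2: rank ker ∂_2 − rank ∂_3 = (10 − 10) − 0 = 0, and there is no ∂_3, so H_2 = 0.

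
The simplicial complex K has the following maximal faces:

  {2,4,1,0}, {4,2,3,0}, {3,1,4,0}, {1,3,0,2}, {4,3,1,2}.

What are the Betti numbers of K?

b_0 = 1, b_1 = 0, b_2 = 0, b_3 = 1.

Take the total order 0 < 1 < 2 < 3 < 4 on the vertex set. Then K (dimension 3) consists of the simplices:

  0-simplices (5): [0], [1], [2], [3], [4]
  1-simplices (10): [0,1], [0,2], [0,3], [0,4], [1,2], [1,3], [1,4], [2,3], [2,4], [3,4]
  2-simplices (10): [0,1,2], [0,1,3], [0,1,4], [0,2,3], [0,2,4], [0,3,4], [1,2,3], [1,2,4], [1,3,4], [2,3,4]
  3-simplices (5): [0,1,2,3], [0,1,2,4], [0,1,3,4], [0,2,3,4], [1,2,3,4]

so the chain groups are C_0 ≅ Z^5, C_1 ≅ Z^10, C_2 ≅ Z^10, C_3 ≅ Z^5.

∂_1: C_1 → C_0 is given by ∂[p,q] = [q] − [p].
The 5×10 boundary matrix has rank 4 and Smith normal form diag(1,1,1,1).

Boundary ∂_2: C_2 → C_1 sends each 2-simplex [p,q,r] to [q,r] − [p,r] + [p,q]. For instance
  ∂[0,1,4] = [1,4] − [0,4] + [0,1],
  ∂[1,3,4] = [3,4] − [1,4] + [1,3].
This gives a 10×10 integer matrix of rank 6; reducing to Smith normal form yields diagonal entries (1,1,1,1,1,1).

∂_3: C_3 → C_2 sends each 3-simplex σ to the alternating sum Σ_i (−1)^i (σ with its i-th vertex removed). For instance
  ∂[0,2,3,4] = [2,3,4] − [0,3,4] + [0,2,4] − [0,2,3],
  ∂[0,1,2,4] = [1,2,4] − [0,2,4] + [0,1,4] − [0,1,2].
This gives a 10×5 integer matrix of rank 4; reducing to Smith normal form yields diagonal entries (1,1,1,1).

Reading off H_k = ker ∂_k / im ∂_{k+1}:

  H_0: rank C_0 − rank ∂_1 = 5 − 4 = 1, and the invariant factors of ∂_1 are all 1, so H_0 = Z.
  H_1: rank ker ∂_1 − rank ∂_2 = (10 − 4) − 6 = 0, and the invariant factors of ∂_2 are all 1, so H_1 = 0.
  H_2: rank ker ∂_2 − rank ∂_3 = (10 − 6) − 4 = 0, and the invariant factors of ∂_3 are all 1, so H_2 = 0.
  H_3: rank ker ∂_3 − rank ∂_4 = (5 − 4) − 0 = 1, and there is no ∂_4, so H_3 = Z.

(K is a triangulation of the 3-sphere S^3.)

Hence the Betti numbers are b_0 = 1, b_1 = 0, b_2 = 0, b_3 = 1.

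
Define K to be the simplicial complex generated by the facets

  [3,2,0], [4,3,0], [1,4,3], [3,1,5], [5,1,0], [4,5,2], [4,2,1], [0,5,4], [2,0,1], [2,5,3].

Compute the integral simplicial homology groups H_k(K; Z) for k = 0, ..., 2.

Order the vertices as 0 < 1 < 2 < 3 < 4 < 5. Listing each simplex with vertices in this order, K has dimension 2 with simplices:

  0-simplices (6): [0], [1], [2], [3], [4], [5]
  1-simplices (15): [0,1], [0,2], [0,3], [0,4], [0,5], [1,2], [1,3], [1,4], [1,5], [2,3], [2,4], [2,5], [3,4], [3,5], [4,5]
  2-simplices (10): [0,1,2], [0,1,5], [0,2,3], [0,3,4], [0,4,5], [1,2,4], [1,3,4], [1,3,5], [2,3,5], [2,4,5]

so the chain groups are C_0 ≅ Z^6, C_1 ≅ Z^15, C_2 ≅ Z^10.

Boundary ∂_1: C_1 → C_0 sends each edge [p,q] (with p < q) to q − p.
The 6×15 boundary matrix has rank 5 and Smith normal form diag(1,1,1,1,1).

Boundary ∂_2: C_2 → C_1 maps a triangle to the signed sum of its edges. For instance
  ∂[0,2,3] = [2,3] − [0,3] + [0,2],
  ∂[2,3,5] = [3,5] − [2,5] + [2,3].
This gives a 15×10 integer matrix of rank 10; reducing to Smith normal form yields diagonal entries (1,1,1,1,1,1,1,1,1,2).

Computing H_k = (kernel of ∂_k) / (image of ∂_{k+1}):

  H_0: rank C_0 − rank ∂_1 = 6 − 5 = 1, and the invariant factors of ∂_1 are all 1, so H_0 = Z.
  H_1: rank ker ∂_1 − rank ∂_2 = (15 − 5) − 10 = 0, and ∂_2 has invariant factor 2 > 1, so H_1 = Z/2.
  H_2: rank ker ∂_2 − rank ∂_3 = (10 − 10) − 0 = 0, and there is no ∂_3, so H_2 = 0.

H_0 = Z,  H_1 = Z/2,  H_2 = 0.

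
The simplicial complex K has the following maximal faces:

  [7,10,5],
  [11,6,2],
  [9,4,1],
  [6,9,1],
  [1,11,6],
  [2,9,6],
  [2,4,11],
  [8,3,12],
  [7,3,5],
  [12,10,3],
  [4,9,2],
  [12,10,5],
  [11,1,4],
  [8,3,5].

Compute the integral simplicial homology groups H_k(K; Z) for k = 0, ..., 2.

H_0 ≅ Z^2,  H_1 ≅ Z,  H_2 ≅ Z.

Take the total order 1 < 2 < 3 < 4 < 5 < 6 < 7 < 8 < 9 < 10 < 11 < 12 on the vertex set. Then K (dimension 2) consists of the simplices:

  0-simplices (12): [1], [2], [3], [4], [5], [6], [7], [8], [9], [10], [11], [12]
  1-simplices (24): (24 of them)
  2-simplices (14): [1,4,9], [1,4,11], [1,6,9], [1,6,11], [2,4,9], [2,4,11], [2,6,9], [2,6,11], [3,5,7], [3,5,8], [3,8,12], [3,10,12], [5,7,10], [5,10,12]

giving chain groups C_0 ≅ Z^12, C_1 ≅ Z^24, C_2 ≅ Z^14.

Boundary ∂_1: C_1 → C_0 sends each edge [p,q] (with p < q) to q − p.
This gives a 12×24 integer matrix of rank 10; reducing to Smith normal form yields diagonal entries (1,1,1,1,1,1,1,1,1,1).

Boundary ∂_2: C_2 → C_1 acts by ∂[p,q,r] = [q,r] − [p,r] + [p,q]. For instance
  ∂[2,6,9] = [6,9] − [2,9] + [2,6],
  ∂[2,4,11] = [4,11] − [2,11] + [2,4].
As a 24×14 matrix over Z this has rank 13, with invariant factors (1,1,1,1,1,1,1,1,1,1,1,1,1).

Computing H_k = (kernel of ∂_k) / (image of ∂_{k+1}):

  H_0: rank C_0 − rank ∂_1 = 12 − 10 = 2, and the invariant factors of ∂_1 are all 1, so H_0 ≅ Z^2.
  H_1: rank ker ∂_1 − rank ∂_2 = (24 − 10) − 13 = 1, and the invariant factors of ∂_2 are all 1, so H_1 ≅ Z.
  H_2: rank ker ∂_2 − rank ∂_3 = (14 − 13) − 0 = 1, and there is no ∂_3, so H_2 ≅ Z.

As a check, the Euler characteristic is 12 − 24 + 14 = 2, which agrees with 2 − 1 + 1 = 2.
(K is a triangulation of the disjoint union of the 2-sphere S^2 and the cylinder S^1 x I.)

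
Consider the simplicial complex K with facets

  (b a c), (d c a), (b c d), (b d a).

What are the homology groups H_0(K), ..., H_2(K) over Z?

H_0 ≅ Z,  H_1 = 0,  H_2 ≅ Z.

Take the total order a < b < c < d on the vertex set. Then K (dimension 2) consists of the simplices:

  0-simplices (4): a, b, c, d
  1-simplices (6): ab, ac, ad, bc, bd, cd
  2-simplices (4): abc, abd, acd, bcd

Hence C_0 ≅ Z^4, C_1 ≅ Z^6, C_2 ≅ Z^4.

∂_1: C_1 → C_0 maps an edge to its endpoints' difference, ∂[p,q] = q − p. For instance
  ∂cd = d − c.
As a 4×6 matrix over Z this has rank 3, with invariant factors (1,1,1).

Boundary ∂_2: C_2 → C_1 maps a triangle to the signed sum of its edges. For instance
  ∂abd = bd − ad + ab,
  ∂bcd = cd − bd + bc.
This gives a 6×4 integer matrix of rank 3; reducing to Smith normal form yields diagonal entries (1,1,1).

From H_k ≅ ker(∂_k) / im(∂_{k+1}) we obtain:

  H_0: rank C_0 − rank ∂_1 = 4 − 3 = 1, and the invariant factors of ∂_1 are all 1, so H_0 = Z.
  H_1: rank ker ∂_1 − rank ∂_2 = (6 − 3) − 3 = 0, and the invariant factors of ∂_2 are all 1, so H_1 = 0.
  H_2: rank ker ∂_2 − rank ∂_3 = (4 − 3) − 0 = 1, and there is no ∂_3, so H_2 = Z.

As a check, the Euler characteristic is 4 − 6 + 4 = 2, which agrees with 1 − 0 + 1 = 2.
(K is a triangulation of the 2-sphere S^2.)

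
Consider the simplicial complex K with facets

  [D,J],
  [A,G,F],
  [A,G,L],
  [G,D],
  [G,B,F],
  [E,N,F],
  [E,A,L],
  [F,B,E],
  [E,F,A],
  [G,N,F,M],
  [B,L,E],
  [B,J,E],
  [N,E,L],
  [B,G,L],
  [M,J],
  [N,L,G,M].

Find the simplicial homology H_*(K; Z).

K has 10 vertices, 25 edges, 18 triangles, 2 3-simplices.
rank ∂_0 = 0, rank ∂_1 = 9 ⇒ b_0 = 10 − 0 − 9 = 1; all invariant factors of ∂_1 are 1 so no torsion. So H_0 = Z.
rank ∂_1 = 9, rank ∂_2 = 14 ⇒ b_1 = 25 − 9 − 14 = 2; all invariant factors of ∂_2 are 1 so no torsion. So H_1 = Z^2.
rank ∂_2 = 14, rank ∂_3 = 2 ⇒ b_2 = 18 − 14 − 2 = 2; all invariant factors of ∂_3 are 1 so no torsion. So H_2 = Z^2.
rank ∂_3 = 2, rank ∂_4 = 0 ⇒ b_3 = 2 − 2 − 0 = 0. So H_3 = 0.

H_0 = Z,  H_1 = Z^2,  H_2 = Z^2,  H_3 = 0.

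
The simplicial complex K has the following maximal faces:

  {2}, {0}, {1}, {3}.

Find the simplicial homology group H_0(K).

Fix the vertex order 0 < 1 < 2 < 3 and write every simplex with vertices in increasing order. Then dim K = 0 and the simplices of K are:

  0-simplices (4): [0], [1], [2], [3]

giving chain groups C_0 ≅ Z^4.

Now H_k = ker ∂_k / im ∂_{k+1}, so:

  H_0: rank C_0 − rank ∂_1 = 4 − 0 = 4, and there is no ∂_1, so H_0 = Z^4.

H_0 = Z^4.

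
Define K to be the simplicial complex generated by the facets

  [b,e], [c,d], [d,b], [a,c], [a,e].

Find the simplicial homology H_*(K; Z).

H_0 = Z,  H_1 = Z.

Order the vertices as a < b < c < d < e. Listing each simplex with vertices in this order, K has dimension 1 with simplices:

  0-simplices (5): a, b, c, d, e
  1-simplices (5): ac, ae, bd, be, cd

Hence C_0 ≅ Z^5, C_1 ≅ Z^5.

∂_1: C_1 → C_0 sends each edge [p,q] (with p < q) to q − p. For instance
  ∂be = e − b.
The 5×5 boundary matrix has rank 4 and Smith normal form diag(1,1,1,1).

Computing H_k = (kernel of ∂_k) / (image of ∂_{k+1}):

  H_0: rank C_0 − rank ∂_1 = 5 − 4 = 1, and the invariant factors of ∂_1 are all 1, so H_0 = Z.
  H_1: rank ker ∂_1 − rank ∂_2 = (5 − 4) − 0 = 1, and there is no ∂_2, so H_1 = Z.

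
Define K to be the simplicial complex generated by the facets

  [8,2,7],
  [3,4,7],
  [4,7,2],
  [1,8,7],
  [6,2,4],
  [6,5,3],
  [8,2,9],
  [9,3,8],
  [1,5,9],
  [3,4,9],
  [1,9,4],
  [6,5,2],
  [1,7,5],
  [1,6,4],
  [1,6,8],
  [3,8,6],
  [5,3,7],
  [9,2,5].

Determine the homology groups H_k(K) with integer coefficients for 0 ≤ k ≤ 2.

H_0 ≅ Z,  H_1 ≅ Z^2,  H_2 ≅ Z.

Fix the vertex order 1 < 2 < 3 < 4 < 5 < 6 < 7 < 8 < 9 and write every simplex with vertices in increasing order. Then dim K = 2 and the simplices of K are:

  0-simplices (9): [1], [2], [3], [4], [5], [6], [7], [8], [9]
  1-simplices (27): (27 of them)
  2-simplices (18): [1,4,6], [1,4,9], [1,5,7], [1,5,9], [1,6,8], [1,7,8], [2,4,6], [2,4,7], [2,5,6], [2,5,9], [2,7,8], [2,8,9], [3,4,7], [3,4,9], [3,5,6], [3,5,7], [3,6,8], [3,8,9]

giving chain groups C_0 ≅ Z^9, C_1 ≅ Z^27, C_2 ≅ Z^18.

∂_1: C_1 → C_0 is given by ∂[p,q] = [q] − [p].
As a 9×27 matrix over Z this has rank 8, with invariant factors (1,1,1,1,1,1,1,1).

The boundary map ∂_2: C_2 → C_1 sends each 2-simplex [p,q,r] to [q,r] − [p,r] + [p,q]. For instance
  ∂[2,4,6] = [4,6] − [2,6] + [2,4],
  ∂[2,7,8] = [7,8] − [2,8] + [2,7].
As a 27×18 matrix over Z this has rank 17, with invariant factors (1,1,1,1,1,1,1,1,1,1,1,1,1,1,1,1,1).

Now H_k = ker ∂_k / im ∂_{k+1}, so:

  H_0: rank C_0 − rank ∂_1 = 9 − 8 = 1, and the invariant factors of ∂_1 are all 1, so H_0 = Z.
  H_1: rank ker ∂_1 − rank ∂_2 = (27 − 8) − 17 = 2, and the invariant factors of ∂_2 are all 1, so H_1 = Z^2.
  H_2: rank ker ∂_2 − rank ∂_3 = (18 − 17) − 0 = 1, and there is no ∂_3, so H_2 = Z.

As a check, the Euler characteristic is 9 − 27 + 18 = 0, which agrees with 1 − 2 + 1 = 0.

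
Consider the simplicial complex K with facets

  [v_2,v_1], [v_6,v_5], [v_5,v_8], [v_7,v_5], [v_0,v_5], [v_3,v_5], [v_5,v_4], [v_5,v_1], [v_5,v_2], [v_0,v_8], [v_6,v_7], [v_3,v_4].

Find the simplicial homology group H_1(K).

H_1 = Z^4.

Take the total order v_0 < v_1 < v_2 < v_3 < v_4 < v_5 < v_6 < v_7 < v_8 on the vertex set. Then K (dimension 1) consists of the simplices:

  0-simplices (9): [v_0], [v_1], [v_2], [v_3], [v_4], [v_5], [v_6], [v_7], [v_8]
  1-simplices (12): [v_0,v_5], [v_0,v_8], [v_1,v_2], [v_1,v_5], [v_2,v_5], [v_3,v_4], [v_3,v_5], [v_4,v_5], [v_5,v_6], [v_5,v_7], [v_5,v_8], [v_6,v_7]

Hence C_0 ≅ Z^9, C_1 ≅ Z^12.

The boundary map ∂_1: C_1 → C_0 is given by ∂[p,q] = [q] − [p]. For instance
  ∂[v_1,v_5] = [v_5] − [v_1].
This gives a 9×12 integer matrix of rank 8; reducing to Smith normal form yields diagonal entries (1,1,1,1,1,1,1,1).

Reading off H_k = ker ∂_k / im ∂_{k+1}:

  H_1: rank ker ∂_1 − rank ∂_2 = (12 − 8) − 0 = 4, and there is no ∂_2, so H_1 = Z^4.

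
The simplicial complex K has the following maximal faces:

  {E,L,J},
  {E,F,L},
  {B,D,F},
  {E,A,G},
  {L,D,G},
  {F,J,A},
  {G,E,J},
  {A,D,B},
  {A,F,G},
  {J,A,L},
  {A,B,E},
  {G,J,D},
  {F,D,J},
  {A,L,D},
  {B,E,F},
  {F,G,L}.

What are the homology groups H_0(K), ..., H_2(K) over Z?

H_0 ≅ Z,  H_1 ≅ Z^2,  H_2 ≅ Z.

We work with the vertex ordering A < B < D < E < F < G < J < L. The simplices of K, each written with vertices in increasing order, are:

  0-simplices (8): A, B, D, E, F, G, J, L
  1-simplices (24): AB, AD, AE, AF, AG, AJ, AL, BD, BE, BF, DF, DG, DJ, DL, EF, EG, EJ, EL, FG, FJ, FL, GJ, GL, JL
  2-simplices (16): ABD, ABE, ADL, AEG, AFG, AFJ, AJL, BDF, BEF, DFJ, DGJ, DGL, EFL, EGJ, EJL, FGL

so the chain groups are C_0 ≅ Z^8, C_1 ≅ Z^24, C_2 ≅ Z^16.

The boundary map ∂_1: C_1 → C_0 is given by ∂[p,q] = [q] − [p]. For instance
  ∂AE = E − A.
This gives a 8×24 integer matrix of rank 7; reducing to Smith normal form yields diagonal entries (1,1,1,1,1,1,1).

The boundary map ∂_2: C_2 → C_1 sends each 2-simplex [p,q,r] to [q,r] − [p,r] + [p,q]. For instance
  ∂BDF = DF − BF + BD,
  ∂DGL = GL − DL + DG.
This gives a 24×16 integer matrix of rank 15; reducing to Smith normal form yields diagonal entries (1,1,1,1,1,1,1,1,1,1,1,1,1,1,1).

Computing H_k = (kernel of ∂_k) / (image of ∂_{k+1}):

  H_0: rank C_0 − rank ∂_1 = 8 − 7 = 1, and the invariant factors of ∂_1 are all 1, so H_0 ≅ Z.
  H_1: rank ker ∂_1 − rank ∂_2 = (24 − 7) − 15 = 2, and the invariant factors of ∂_2 are all 1, so H_1 ≅ Z^2.
  H_2: rank ker ∂_2 − rank ∂_3 = (16 − 15) − 0 = 1, and there is no ∂_3, so H_2 ≅ Z.

As a check, the Euler characteristic is 8 − 24 + 16 = 0, which agrees with 1 − 2 + 1 = 0.
(K is a triangulation of the torus T^2.)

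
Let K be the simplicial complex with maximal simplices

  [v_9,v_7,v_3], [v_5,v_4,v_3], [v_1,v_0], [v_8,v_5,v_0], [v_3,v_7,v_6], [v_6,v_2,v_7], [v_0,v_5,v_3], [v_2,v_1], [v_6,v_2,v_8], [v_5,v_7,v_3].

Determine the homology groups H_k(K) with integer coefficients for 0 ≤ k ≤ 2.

Take the total order v_0 < v_1 < v_2 < v_3 < v_4 < v_5 < v_6 < v_7 < v_8 < v_9 on the vertex set. Then K (dimension 2) consists of the simplices:

  0-simplices (10): [v_0], [v_1], [v_2], [v_3], [v_4], [v_5], [v_6], [v_7], [v_8], [v_9]
  1-simplices (19): (19 of them)
  2-simplices (8): [v_0,v_3,v_5], [v_0,v_5,v_8], [v_2,v_6,v_7], [v_2,v_6,v_8], [v_3,v_4,v_5], [v_3,v_5,v_7], [v_3,v_6,v_7], [v_3,v_7,v_9]

giving chain groups C_0 ≅ Z^10, C_1 ≅ Z^19, C_2 ≅ Z^8.

∂_1: C_1 → C_0 sends each edge [p,q] (with p < q) to q − p. For instance
  ∂[v_0,v_3] = [v_3] − [v_0].
The resulting 10×19 matrix has rank 9, and its Smith normal form has invariant factors (1,1,1,1,1,1,1,1,1).

∂_2: C_2 → C_1 maps a triangle to the signed sum of its edges. For instance
  ∂[v_2,v_6,v_8] = [v_6,v_8] − [v_2,v_8] + [v_2,v_6],
  ∂[v_3,v_4,v_5] = [v_4,v_5] − [v_3,v_5] + [v_3,v_4].
This gives a 19×8 integer matrix of rank 8; reducing to Smith normal form yields diagonal entries (1,1,1,1,1,1,1,1).

Now H_k = ker ∂_k / im ∂_{k+1}, so:

  H_0: rank C_0 − rank ∂_1 = 10 − 9 = 1, and the invariant factors of ∂_1 are all 1, so H_0 ≅ Z.
  H_1: rank ker ∂_1 − rank ∂_2 = (19 − 9) − 8 = 2, and the invariant factors of ∂_2 are all 1, so H_1 ≅ Z^2.
  H_2: rank ker ∂_2 − rank ∂_3 = (8 − 8) − 0 = 0, and there is no ∂_3, so H_2 ≅ 0.

H_0 ≅ Z,  H_1 ≅ Z^2,  H_2 = 0.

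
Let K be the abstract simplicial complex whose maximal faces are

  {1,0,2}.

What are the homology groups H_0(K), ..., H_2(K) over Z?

H_0 ≅ Z,  H_1 = 0,  H_2 = 0.

K has 3 vertices, 3 edges, 1 triangle.
rank ∂_0 = 0, rank ∂_1 = 2 ⇒ b_0 = 3 − 0 − 2 = 1; all invariant factors of ∂_1 are 1 so no torsion. So H_0 ≅ Z.
rank ∂_1 = 2, rank ∂_2 = 1 ⇒ b_1 = 3 − 2 − 1 = 0; all invariant factors of ∂_2 are 1 so no torsion. So H_1 ≅ 0.
rank ∂_2 = 1, rank ∂_3 = 0 ⇒ b_2 = 1 − 1 − 0 = 0. So H_2 ≅ 0.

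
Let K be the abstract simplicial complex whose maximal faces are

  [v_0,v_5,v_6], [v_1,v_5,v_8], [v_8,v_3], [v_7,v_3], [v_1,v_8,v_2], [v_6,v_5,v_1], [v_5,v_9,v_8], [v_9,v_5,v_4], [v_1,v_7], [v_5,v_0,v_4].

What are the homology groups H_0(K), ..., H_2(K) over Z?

H_0 = Z,  H_1 = Z,  H_2 = 0.

Fix the vertex order v_0 < v_1 < v_2 < v_3 < v_4 < v_5 < v_6 < v_7 < v_8 < v_9 and write every simplex with vertices in increasing order. Then dim K = 2 and the simplices of K are:

  0-simplices (10): [v_0], [v_1], [v_2], [v_3], [v_4], [v_5], [v_6], [v_7], [v_8], [v_9]
  1-simplices (17): (17 of them)
  2-simplices (7): [v_0,v_4,v_5], [v_0,v_5,v_6], [v_1,v_2,v_8], [v_1,v_5,v_6], [v_1,v_5,v_8], [v_4,v_5,v_9], [v_5,v_8,v_9]

Hence C_0 ≅ Z^10, C_1 ≅ Z^17, C_2 ≅ Z^7.

Boundary ∂_1: C_1 → C_0 is given by ∂[p,q] = [q] − [p]. For instance
  ∂[v_1,v_2] = [v_2] − [v_1].
This gives a 10×17 integer matrix of rank 9; reducing to Smith normal form yields diagonal entries (1,1,1,1,1,1,1,1,1).

Boundary ∂_2: C_2 → C_1 maps a triangle to the signed sum of its edges. For instance
  ∂[v_1,v_5,v_6] = [v_5,v_6] − [v_1,v_6] + [v_1,v_5],
  ∂[v_1,v_2,v_8] = [v_2,v_8] − [v_1,v_8] + [v_1,v_2].
The resulting 17×7 matrix has rank 7, and its Smith normal form has invariant factors (1,1,1,1,1,1,1).

Reading off H_k = ker ∂_k / im ∂_{k+1}:

  H_0: rank C_0 − rank ∂_1 = 10 − 9 = 1, and the invariant factors of ∂_1 are all 1, so H_0 ≅ Z.
  H_1: rank ker ∂_1 − rank ∂_2 = (17 − 9) − 7 = 1, and the invariant factors of ∂_2 are all 1, so H_1 ≅ Z.
  H_2: rank ker ∂_2 − rank ∂_3 = (7 − 7) − 0 = 0, and there is no ∂_3, so H_2 ≅ 0.

As a check, the Euler characteristic is 10 − 17 + 7 = 0, which agrees with 1 − 1 + 0 = 0.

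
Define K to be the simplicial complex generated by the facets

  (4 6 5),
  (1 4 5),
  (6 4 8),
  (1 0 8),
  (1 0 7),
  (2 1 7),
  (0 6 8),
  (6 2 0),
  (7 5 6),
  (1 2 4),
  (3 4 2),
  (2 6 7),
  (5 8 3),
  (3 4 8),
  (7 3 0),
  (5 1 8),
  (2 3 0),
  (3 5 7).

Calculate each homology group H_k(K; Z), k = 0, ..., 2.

K has 9 vertices, 27 edges, 18 triangles.
rank ∂_0 = 0, rank ∂_1 = 8 ⇒ b_0 = 9 − 0 − 8 = 1; all invariant factors of ∂_1 are 1 so no torsion. So H_0 ≅ Z.
rank ∂_1 = 8, rank ∂_2 = 18 ⇒ b_1 = 27 − 8 − 18 = 1; ∂_2 has invariant factor(s) [2] giving torsion. So H_1 ≅ Z ⊕ Z/2Z.
rank ∂_2 = 18, rank ∂_3 = 0 ⇒ b_2 = 18 − 18 − 0 = 0. So H_2 ≅ 0.

H_0 ≅ Z,  H_1 ≅ Z ⊕ Z/2Z,  H_2 = 0.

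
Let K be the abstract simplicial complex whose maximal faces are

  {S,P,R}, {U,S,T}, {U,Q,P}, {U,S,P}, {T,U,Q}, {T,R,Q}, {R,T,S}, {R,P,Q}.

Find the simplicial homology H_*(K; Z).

Fix the vertex order P < Q < R < S < T < U and write every simplex with vertices in increasing order. Then dim K = 2 and the simplices of K are:

  0-simplices (6): P, Q, R, S, T, U
  1-simplices (12): PQ, PR, PS, PU, QR, QT, QU, RS, RT, ST, SU, TU
  2-simplices (8): PQR, PQU, PRS, PSU, QRT, QTU, RST, STU

so the chain groups are C_0 ≅ Z^6, C_1 ≅ Z^12, C_2 ≅ Z^8.

The boundary map ∂_1: C_1 → C_0 is given by ∂[p,q] = [q] − [p].
As a 6×12 matrix over Z this has rank 5, with invariant factors (1,1,1,1,1).

Boundary ∂_2: C_2 → C_1 acts by ∂[p,q,r] = [q,r] − [p,r] + [p,q]. For instance
  ∂QTU = TU − QU + QT,
  ∂PQR = QR − PR + PQ.
This gives a 12×8 integer matrix of rank 7; reducing to Smith normal form yields diagonal entries (1,1,1,1,1,1,1).

Reading off H_k = ker ∂_k / im ∂_{k+1}:

  H_0: rank C_0 − rank ∂_1 = 6 − 5 = 1, and the invariant factors of ∂_1 are all 1, so H_0 ≅ Z.
  H_1: rank ker ∂_1 − rank ∂_2 = (12 − 5) − 7 = 0, and the invariant factors of ∂_2 are all 1, so H_1 ≅ 0.
  H_2: rank ker ∂_2 − rank ∂_3 = (8 − 7) − 0 = 1, and there is no ∂_3, so H_2 ≅ Z.

(K is a triangulation of the 2-sphere S^2.)

H_0 = Z,  H_1 = 0,  H_2 = Z.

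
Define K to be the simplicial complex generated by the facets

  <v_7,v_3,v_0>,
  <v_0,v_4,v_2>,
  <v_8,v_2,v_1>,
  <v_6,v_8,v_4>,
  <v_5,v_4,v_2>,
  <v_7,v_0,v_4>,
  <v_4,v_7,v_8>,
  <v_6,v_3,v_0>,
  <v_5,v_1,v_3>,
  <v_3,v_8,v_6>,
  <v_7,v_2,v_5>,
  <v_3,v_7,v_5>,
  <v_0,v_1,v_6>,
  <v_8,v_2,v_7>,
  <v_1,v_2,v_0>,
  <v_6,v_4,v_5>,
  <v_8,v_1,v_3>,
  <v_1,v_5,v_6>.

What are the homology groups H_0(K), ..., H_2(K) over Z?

Take the total order v_0 < v_1 < v_2 < v_3 < v_4 < v_5 < v_6 < v_7 < v_8 on the vertex set. Then K (dimension 2) consists of the simplices:

  0-simplices (9): [v_0], [v_1], [v_2], [v_3], [v_4], [v_5], [v_6], [v_7], [v_8]
  1-simplices (27): (27 of them)
  2-simplices (18): (18 of them)

Hence C_0 ≅ Z^9, C_1 ≅ Z^27, C_2 ≅ Z^18.

∂_1: C_1 → C_0 sends each edge [p,q] (with p < q) to q − p. For instance
  ∂[v_2,v_4] = [v_4] − [v_2].
This gives a 9×27 integer matrix of rank 8; reducing to Smith normal form yields diagonal entries (1,1,1,1,1,1,1,1).

The boundary map ∂_2: C_2 → C_1 sends each 2-simplex [p,q,r] to [q,r] − [p,r] + [p,q]. For instance
  ∂[v_4,v_6,v_8] = [v_6,v_8] − [v_4,v_8] + [v_4,v_6],
  ∂[v_4,v_5,v_6] = [v_5,v_6] − [v_4,v_6] + [v_4,v_5].
The resulting 27×18 matrix has rank 18, and its Smith normal form has invariant factors (1,1,1,1,1,1,1,1,1,1,1,1,1,1,1,1,1,2).

Reading off H_k = ker ∂_k / im ∂_{k+1}:

  H_0: rank C_0 − rank ∂_1 = 9 − 8 = 1, and the invariant factors of ∂_1 are all 1, so H_0 = Z.
  H_1: rank ker ∂_1 − rank ∂_2 = (27 − 8) − 18 = 1, and ∂_2 has invariant factor 2 > 1, so H_1 = Z ⊕ Z/2.
  H_2: rank ker ∂_2 − rank ∂_3 = (18 − 18) − 0 = 0, and there is no ∂_3, so H_2 = 0.

As a check, the Euler characteristic is 9 − 27 + 18 = 0, which agrees with 1 − 1 + 0 = 0.
(K is a triangulation of the Klein bottle.)

H_0 ≅ Z,  H_1 ≅ Z ⊕ Z/2,  H_2 = 0.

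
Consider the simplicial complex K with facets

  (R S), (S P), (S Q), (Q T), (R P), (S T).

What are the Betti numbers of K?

We work with the vertex ordering P < Q < R < S < T. The simplices of K, each written with vertices in increasing order, are:

  0-simplices (5): P, Q, R, S, T
  1-simplices (6): PR, PS, QS, QT, RS, ST

Hence C_0 ≅ Z^5, C_1 ≅ Z^6.

The boundary map ∂_1: C_1 → C_0 is given by ∂[p,q] = [q] − [p]. For instance
  ∂QT = T − Q.
This gives a 5×6 integer matrix of rank 4; reducing to Smith normal form yields diagonal entries (1,1,1,1).

Computing H_k = (kernel of ∂_k) / (image of ∂_{k+1}):

  H_0: rank C_0 − rank ∂_1 = 5 − 4 = 1, and the invariant factors of ∂_1 are all 1, so H_0 ≅ Z.
  H_1: rank ker ∂_1 − rank ∂_2 = (6 − 4) − 0 = 2, and there is no ∂_2, so H_1 ≅ Z^2.

Hence the Betti numbers are b_0 = 1, b_1 = 2.

b_0 = 1, b_1 = 2.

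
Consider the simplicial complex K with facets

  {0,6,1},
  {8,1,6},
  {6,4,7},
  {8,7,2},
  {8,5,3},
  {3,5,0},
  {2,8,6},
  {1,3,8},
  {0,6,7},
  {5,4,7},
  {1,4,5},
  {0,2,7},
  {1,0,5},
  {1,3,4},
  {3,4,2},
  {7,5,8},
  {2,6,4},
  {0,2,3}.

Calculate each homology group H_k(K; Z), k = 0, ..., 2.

H_0 = Z,  H_1 = Z × Z/2,  H_2 = 0.

We work with the vertex ordering 0 < 1 < 2 < 3 < 4 < 5 < 6 < 7 < 8. The simplices of K, each written with vertices in increasing order, are:

  0-simplices (9): [0], [1], [2], [3], [4], [5], [6], [7], [8]
  1-simplices (27): (27 of them)
  2-simplices (18): [0,1,5], [0,1,6], [0,2,3], [0,2,7], [0,3,5], [0,6,7], [1,3,4], [1,3,8], [1,4,5], [1,6,8], [2,3,4], [2,4,6], [2,6,8], [2,7,8], [3,5,8], [4,5,7], [4,6,7], [5,7,8]

giving chain groups C_0 ≅ Z^9, C_1 ≅ Z^27, C_2 ≅ Z^18.

The boundary map ∂_1: C_1 → C_0 maps an edge to its endpoints' difference, ∂[p,q] = q − p. For instance
  ∂[0,1] = [1] − [0].
As a 9×27 matrix over Z this has rank 8, with invariant factors (1,1,1,1,1,1,1,1).

∂_2: C_2 → C_1 acts by ∂[p,q,r] = [q,r] − [p,r] + [p,q]. For instance
  ∂[1,6,8] = [6,8] − [1,8] + [1,6],
  ∂[4,5,7] = [5,7] − [4,7] + [4,5].
This gives a 27×18 integer matrix of rank 18; reducing to Smith normal form yields diagonal entries (1,1,1,1,1,1,1,1,1,1,1,1,1,1,1,1,1,2).

Computing H_k = (kernel of ∂_k) / (image of ∂_{k+1}):

  H_0: rank C_0 − rank ∂_1 = 9 − 8 = 1, and the invariant factors of ∂_1 are all 1, so H_0 = Z.
  H_1: rank ker ∂_1 − rank ∂_2 = (27 − 8) − 18 = 1, and ∂_2 has invariant factor 2 > 1, so H_1 = Z × Z/2.
  H_2: rank ker ∂_2 − rank ∂_3 = (18 − 18) − 0 = 0, and there is no ∂_3, so H_2 = 0.

As a check, the Euler characteristic is 9 − 27 + 18 = 0, which agrees with 1 − 1 + 0 = 0.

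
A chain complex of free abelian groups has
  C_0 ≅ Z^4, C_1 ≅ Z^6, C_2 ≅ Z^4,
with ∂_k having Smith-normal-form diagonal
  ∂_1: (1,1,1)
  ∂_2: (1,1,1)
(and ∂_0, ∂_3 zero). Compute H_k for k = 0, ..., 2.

H_0 = Z,  H_1 = 0,  H_2 = Z.

H_0: b_0 = 4 − 0 − 3 = 1; torsion from ∂_1 factors > 1: none. So H_0 = Z.
H_1: b_1 = 6 − 3 − 3 = 0; torsion from ∂_2 factors > 1: none. So H_1 = 0.
H_2: b_2 = 4 − 3 − 0 = 1; torsion from ∂_3 factors > 1: none. So H_2 = Z.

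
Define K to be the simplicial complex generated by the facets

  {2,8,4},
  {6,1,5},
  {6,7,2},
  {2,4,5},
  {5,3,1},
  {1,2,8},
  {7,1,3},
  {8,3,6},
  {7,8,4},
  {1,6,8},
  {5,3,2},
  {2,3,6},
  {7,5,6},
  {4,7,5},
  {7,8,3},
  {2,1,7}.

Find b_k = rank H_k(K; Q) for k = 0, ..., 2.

b_0 = 1, b_1 = 2, b_2 = 1.

We work with the vertex ordering 1 < 2 < 3 < 4 < 5 < 6 < 7 < 8. The simplices of K, each written with vertices in increasing order, are:

  0-simplices (8): [1], [2], [3], [4], [5], [6], [7], [8]
  1-simplices (24): (24 of them)
  2-simplices (16): [1,2,7], [1,2,8], [1,3,5], [1,3,7], [1,5,6], [1,6,8], [2,3,5], [2,3,6], [2,4,5], [2,4,8], [2,6,7], [3,6,8], [3,7,8], [4,5,7], [4,7,8], [5,6,7]

giving chain groups C_0 ≅ Z^8, C_1 ≅ Z^24, C_2 ≅ Z^16.

Boundary ∂_1: C_1 → C_0 maps an edge to its endpoints' difference, ∂[p,q] = q − p. For instance
  ∂[2,3] = [3] − [2].
The 8×24 boundary matrix has rank 7 and Smith normal form diag(1,1,1,1,1,1,1).

The boundary map ∂_2: C_2 → C_1 sends each 2-simplex [p,q,r] to [q,r] − [p,r] + [p,q]. For instance
  ∂[1,2,8] = [2,8] − [1,8] + [1,2],
  ∂[2,4,8] = [4,8] − [2,8] + [2,4].
The resulting 24×16 matrix has rank 15, and its Smith normal form has invariant factors (1,1,1,1,1,1,1,1,1,1,1,1,1,1,1).

From H_k ≅ ker(∂_k) / im(∂_{k+1}) we obtain:

  H_0: rank C_0 − rank ∂_1 = 8 − 7 = 1, and the invariant factors of ∂_1 are all 1, so H_0 ≅ Z.
  H_1: rank ker ∂_1 − rank ∂_2 = (24 − 7) − 15 = 2, and the invariant factors of ∂_2 are all 1, so H_1 ≅ Z^2.
  H_2: rank ker ∂_2 − rank ∂_3 = (16 − 15) − 0 = 1, and there is no ∂_3, so H_2 ≅ Z.

Hence the Betti numbers are b_0 = 1, b_1 = 2, b_2 = 1.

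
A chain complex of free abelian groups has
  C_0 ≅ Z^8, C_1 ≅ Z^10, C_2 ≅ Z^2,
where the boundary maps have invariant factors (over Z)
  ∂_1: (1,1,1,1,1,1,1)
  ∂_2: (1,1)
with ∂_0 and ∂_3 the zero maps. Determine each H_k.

H_0: b_0 = 8 − 0 − 7 = 1; torsion from ∂_1 factors > 1: none. So H_0 ≅ Z.
H_1: b_1 = 10 − 7 − 2 = 1; torsion from ∂_2 factors > 1: none. So H_1 ≅ Z.
H_2: b_2 = 2 − 2 − 0 = 0; torsion from ∂_3 factors > 1: none. So H_2 ≅ 0.

H_0 ≅ Z,  H_1 ≅ Z,  H_2 = 0.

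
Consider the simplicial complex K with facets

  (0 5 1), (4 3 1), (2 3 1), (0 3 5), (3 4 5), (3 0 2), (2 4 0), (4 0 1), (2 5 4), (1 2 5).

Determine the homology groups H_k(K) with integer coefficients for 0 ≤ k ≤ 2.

Take the total order 0 < 1 < 2 < 3 < 4 < 5 on the vertex set. Then K (dimension 2) consists of the simplices:

  0-simplices (6): [0], [1], [2], [3], [4], [5]
  1-simplices (15): [0,1], [0,2], [0,3], [0,4], [0,5], [1,2], [1,3], [1,4], [1,5], [2,3], [2,4], [2,5], [3,4], [3,5], [4,5]
  2-simplices (10): [0,1,4], [0,1,5], [0,2,3], [0,2,4], [0,3,5], [1,2,3], [1,2,5], [1,3,4], [2,4,5], [3,4,5]

so the chain groups are C_0 ≅ Z^6, C_1 ≅ Z^15, C_2 ≅ Z^10.

The boundary map ∂_1: C_1 → C_0 is given by ∂[p,q] = [q] − [p]. For instance
  ∂[3,4] = [4] − [3].
The 6×15 boundary matrix has rank 5 and Smith normal form diag(1,1,1,1,1).

∂_2: C_2 → C_1 maps a triangle to the signed sum of its edges. For instance
  ∂[0,3,5] = [3,5] − [0,5] + [0,3],
  ∂[1,2,3] = [2,3] − [1,3] + [1,2].
The 15×10 boundary matrix has rank 10 and Smith normal form diag(1,1,1,1,1,1,1,1,1,2).

Computing H_k = (kernel of ∂_k) / (image of ∂_{k+1}):

  H_0: rank C_0 − rank ∂_1 = 6 − 5 = 1, and the invariant factors of ∂_1 are all 1, so H_0 ≅ Z.
  H_1: rank ker ∂_1 − rank ∂_2 = (15 − 5) − 10 = 0, and ∂_2 has invariant factor 2 > 1, so H_1 ≅ Z_2.
  H_2: rank ker ∂_2 − rank ∂_3 = (10 − 10) − 0 = 0, and there is no ∂_3, so H_2 ≅ 0.

H_0 = Z,  H_1 = Z_2,  H_2 = 0.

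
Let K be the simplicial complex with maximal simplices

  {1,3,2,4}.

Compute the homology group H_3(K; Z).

H_3 ≅ 0.

K has 4 vertices, 6 edges, 4 triangles, 1 3-simplex.
rank ∂_3 = 1, rank ∂_4 = 0 ⇒ b_3 = 1 − 1 − 0 = 0. So H_3 = 0.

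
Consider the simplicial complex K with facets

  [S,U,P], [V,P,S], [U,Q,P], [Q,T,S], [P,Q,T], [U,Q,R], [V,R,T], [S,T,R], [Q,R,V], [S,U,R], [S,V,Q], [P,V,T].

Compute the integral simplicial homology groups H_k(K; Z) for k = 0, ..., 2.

K has 7 vertices, 18 edges, 12 triangles.
rank ∂_0 = 0, rank ∂_1 = 6 ⇒ b_0 = 7 − 0 − 6 = 1; all invariant factors of ∂_1 are 1 so no torsion. So H_0 ≅ Z.
rank ∂_1 = 6, rank ∂_2 = 12 ⇒ b_1 = 18 − 6 − 12 = 0; ∂_2 has invariant factor(s) [2] giving torsion. So H_1 ≅ Z_2.
rank ∂_2 = 12, rank ∂_3 = 0 ⇒ b_2 = 12 − 12 − 0 = 0. So H_2 ≅ 0.

H_0 = Z,  H_1 = Z_2,  H_2 = 0.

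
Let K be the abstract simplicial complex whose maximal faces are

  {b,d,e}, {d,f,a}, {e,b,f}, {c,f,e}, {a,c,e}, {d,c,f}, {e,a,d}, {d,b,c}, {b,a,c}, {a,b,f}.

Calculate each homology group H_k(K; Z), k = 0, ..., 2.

Take the total order a < b < c < d < e < f on the vertex set. Then K (dimension 2) consists of the simplices:

  0-simplices (6): a, b, c, d, e, f
  1-simplices (15): ab, ac, ad, ae, af, bc, bd, be, bf, cd, ce, cf, de, df, ef
  2-simplices (10): abc, abf, ace, ade, adf, bcd, bde, bef, cdf, cef

so the chain groups are C_0 ≅ Z^6, C_1 ≅ Z^15, C_2 ≅ Z^10.

The boundary map ∂_1: C_1 → C_0 sends each edge [p,q] (with p < q) to q − p. For instance
  ∂df = f − d.
The 6×15 boundary matrix has rank 5 and Smith normal form diag(1,1,1,1,1).

∂_2: C_2 → C_1 sends each 2-simplex [p,q,r] to [q,r] − [p,r] + [p,q]. For instance
  ∂cdf = df − cf + cd,
  ∂cef = ef − cf + ce.
As a 15×10 matrix over Z this has rank 10, with invariant factors (1,1,1,1,1,1,1,1,1,2).

Reading off H_k = ker ∂_k / im ∂_{k+1}:

  H_0: rank C_0 − rank ∂_1 = 6 − 5 = 1, and the invariant factors of ∂_1 are all 1, so H_0 = Z.
  H_1: rank ker ∂_1 − rank ∂_2 = (15 − 5) − 10 = 0, and ∂_2 has invariant factor 2 > 1, so H_1 = Z_2.
  H_2: rank ker ∂_2 − rank ∂_3 = (10 − 10) − 0 = 0, and there is no ∂_3, so H_2 = 0.

(K is a triangulation of the real projective plane RP^2.)

H_0 = Z,  H_1 = Z_2,  H_2 = 0.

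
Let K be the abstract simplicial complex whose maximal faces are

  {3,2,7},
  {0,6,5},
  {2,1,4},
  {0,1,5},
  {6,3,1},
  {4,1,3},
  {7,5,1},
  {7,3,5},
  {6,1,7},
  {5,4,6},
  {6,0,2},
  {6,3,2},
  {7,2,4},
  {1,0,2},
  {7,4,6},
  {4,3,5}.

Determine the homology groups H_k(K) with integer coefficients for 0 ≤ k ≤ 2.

H_0 = Z,  H_1 = Z^2,  H_2 = Z.

K has 8 vertices, 24 edges, 16 triangles.
rank ∂_0 = 0, rank ∂_1 = 7 ⇒ b_0 = 8 − 0 − 7 = 1; all invariant factors of ∂_1 are 1 so no torsion. So H_0 ≅ Z.
rank ∂_1 = 7, rank ∂_2 = 15 ⇒ b_1 = 24 − 7 − 15 = 2; all invariant factors of ∂_2 are 1 so no torsion. So H_1 ≅ Z^2.
rank ∂_2 = 15, rank ∂_3 = 0 ⇒ b_2 = 16 − 15 − 0 = 1. So H_2 ≅ Z.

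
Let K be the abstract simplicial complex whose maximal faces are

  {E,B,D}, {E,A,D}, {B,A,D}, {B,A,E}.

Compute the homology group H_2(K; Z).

H_2 = Z.

Fix the vertex order A < B < D < E and write every simplex with vertices in increasing order. Then dim K = 2 and the simplices of K are:

  0-simplices (4): A, B, D, E
  1-simplices (6): AB, AD, AE, BD, BE, DE
  2-simplices (4): ABD, ABE, ADE, BDE

Hence C_0 ≅ Z^4, C_1 ≅ Z^6, C_2 ≅ Z^4.

∂_1: C_1 → C_0 is given by ∂[p,q] = [q] − [p].
As a 4×6 matrix over Z this has rank 3, with invariant factors (1,1,1).

∂_2: C_2 → C_1 maps a triangle to the signed sum of its edges. For instance
  ∂ABD = BD − AD + AB,
  ∂BDE = DE − BE + BD.
The resulting 6×4 matrix has rank 3, and its Smith normal form has invariant factors (1,1,1).

From H_k ≅ ker(∂_k) / im(∂_{k+1}) we obtain:

  H_2: rank ker ∂_2 − rank ∂_3 = (4 − 3) − 0 = 1, and there is no ∂_3, so H_2 ≅ Z.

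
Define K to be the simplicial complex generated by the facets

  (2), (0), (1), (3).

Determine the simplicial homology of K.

H_0 ≅ Z^4.

We work with the vertex ordering 0 < 1 < 2 < 3. The simplices of K, each written with vertices in increasing order, are:

  0-simplices (4): [0], [1], [2], [3]

so the chain groups are C_0 ≅ Z^4.

From H_k ≅ ker(∂_k) / im(∂_{k+1}) we obtain:

  H_0: rank C_0 − rank ∂_1 = 4 − 0 = 4, and there is no ∂_1, so H_0 ≅ Z^4.

(K is a triangulation of a set of 4 points.)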